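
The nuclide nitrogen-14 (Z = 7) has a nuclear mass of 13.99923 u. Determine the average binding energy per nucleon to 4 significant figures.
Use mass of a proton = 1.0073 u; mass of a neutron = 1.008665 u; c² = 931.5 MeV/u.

7.487 MeV/nucleon

With 7 protons and 7 neutrons (A = 14):
Σm = 7·m_p + 7·m_n = 7.0511 + 7.060655 = 14.111755 u
The mass defect is 14.111755 − 13.99923 = 0.112525 u.
E_B = 0.112525 × 931.5 = 104.817 MeV
Dividing by A = 14 gives 7.487 MeV per nucleon.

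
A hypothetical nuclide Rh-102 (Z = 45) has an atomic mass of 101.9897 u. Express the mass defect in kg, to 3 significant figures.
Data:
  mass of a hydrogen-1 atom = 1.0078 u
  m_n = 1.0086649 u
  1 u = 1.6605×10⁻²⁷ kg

Z = 45, so N = A − Z = 102 − 45 = 57.
Mass of separated nucleons = 45(1.0078) + 57(1.0086649) = 45.3510 + 57.4938993 = 102.8448993 u
Mass defect Δm = 102.8448993 − 101.9897 = 0.8551993 u
In SI units: 0.8551993 u × 1.6605×10⁻²⁷ kg/u = 1.4201e-27 kg

1.42e-27 kg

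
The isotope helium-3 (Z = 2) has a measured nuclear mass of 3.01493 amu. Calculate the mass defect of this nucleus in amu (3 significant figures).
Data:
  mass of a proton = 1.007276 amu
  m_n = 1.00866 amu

Σm = 2·m_p + 1·m_n = 2.014552 + 1.00866 = 3.023212 amu
Δm = 3.023212 − 3.01493 = 0.008282 amu

0.00828 amu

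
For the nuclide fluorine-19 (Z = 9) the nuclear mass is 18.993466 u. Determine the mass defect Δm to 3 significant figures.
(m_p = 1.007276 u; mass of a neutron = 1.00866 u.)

Total constituent mass: 9 × 1.007276 + 10 × 1.00866 = 19.152084 u
The mass defect is 19.152084 − 18.993466 = 0.158618 u.

0.159 u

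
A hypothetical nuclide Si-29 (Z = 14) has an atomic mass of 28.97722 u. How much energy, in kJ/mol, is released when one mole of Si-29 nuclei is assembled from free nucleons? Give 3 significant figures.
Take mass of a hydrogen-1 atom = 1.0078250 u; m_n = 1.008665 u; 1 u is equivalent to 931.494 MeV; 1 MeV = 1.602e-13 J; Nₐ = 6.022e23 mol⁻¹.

2.36e+10 kJ/mol

With 14 protons and 15 neutrons (A = 29):
Mass of separated nucleons = 14(1.0078250) + 15(1.008665) = 14.1095500 + 15.129975 = 29.2395250 u
Mass defect Δm = 29.2395250 − 28.97722 = 0.2623050 u
Converting to energy: 0.2623050 u × 931.494 MeV/u = 244.336 MeV
Per nucleus in joules: 244.336 MeV × 1.602e-13 J/MeV = 3.9143e-11 J
Per mole: 3.9143e-11 J × 6.022e23 mol⁻¹ = 2.3572e+13 J/mol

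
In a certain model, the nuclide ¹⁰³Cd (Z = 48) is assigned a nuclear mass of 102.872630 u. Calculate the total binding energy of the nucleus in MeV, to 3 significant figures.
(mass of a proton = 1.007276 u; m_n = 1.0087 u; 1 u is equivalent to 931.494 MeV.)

890 MeV

The nucleus contains 48 protons and 103 − 48 = 55 neutrons.
Σm = 48·m_p + 55·m_n = 48.349248 + 55.4785 = 103.827748 u
Δm = 103.827748 − 102.872630 = 0.955118 u
Binding energy = Δm·c² = 0.955118 × 931.494 MeV/u = 889.687 MeV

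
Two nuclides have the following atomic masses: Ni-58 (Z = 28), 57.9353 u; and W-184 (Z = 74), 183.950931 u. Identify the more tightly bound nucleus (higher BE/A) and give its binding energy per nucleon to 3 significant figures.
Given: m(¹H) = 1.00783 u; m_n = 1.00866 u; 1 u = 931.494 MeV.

Ni-58: Σm = 28(1.00783) + 30(1.00866) = 58.47904 u; Δm = 0.54374 u; E_B = 506.49 MeV; E_B/A = 8.733 MeV
W-184: Σm = 74(1.00783) + 110(1.00866) = 185.53202 u; Δm = 1.581089 u; E_B = 1472.8 MeV; E_B/A = 8.004 MeV
Ni-58 has the higher binding energy per nucleon, so it is the more tightly bound nucleus.

Ni-58; 8.73 MeV/nucleon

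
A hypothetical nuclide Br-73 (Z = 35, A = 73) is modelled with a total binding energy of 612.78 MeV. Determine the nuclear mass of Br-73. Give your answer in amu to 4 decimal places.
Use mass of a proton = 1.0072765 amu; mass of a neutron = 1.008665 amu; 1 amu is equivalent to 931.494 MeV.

72.9261 amu

Mass defect = 612.78 MeV / (931.494 MeV/amu) = 0.657846 amu
Constituent mass = 35(1.0072765) + 38(1.008665) = 73.5839475 amu
Nuclear mass = 73.5839475 − 0.657846 = 72.9261015 amu ≈ 72.9261 amu (to 4 decimal places)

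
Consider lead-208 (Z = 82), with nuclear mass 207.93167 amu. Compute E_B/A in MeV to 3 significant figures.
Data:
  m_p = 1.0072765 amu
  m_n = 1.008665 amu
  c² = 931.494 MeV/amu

Mass of separated nucleons = 82(1.0072765) + 126(1.008665) = 82.5966730 + 127.091790 = 209.6884630 amu
The mass defect is 209.6884630 − 207.93167 = 1.7567930 amu.
Converting to energy: 1.7567930 amu × 931.494 MeV/amu = 1636.44 MeV
Per nucleon: 1636.44 / 208 = 7.868 MeV

7.87 MeV/nucleon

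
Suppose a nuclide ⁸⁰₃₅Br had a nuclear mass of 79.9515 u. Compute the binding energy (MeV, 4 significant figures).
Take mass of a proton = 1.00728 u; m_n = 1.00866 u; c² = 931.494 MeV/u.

645.5 MeV

Σm = 35·m_p + 45·m_n = 35.25480 + 45.38970 = 80.64450 u
Mass defect Δm = 80.64450 − 79.9515 = 0.69300 u
E_B = 0.69300 × 931.494 = 645.525 MeV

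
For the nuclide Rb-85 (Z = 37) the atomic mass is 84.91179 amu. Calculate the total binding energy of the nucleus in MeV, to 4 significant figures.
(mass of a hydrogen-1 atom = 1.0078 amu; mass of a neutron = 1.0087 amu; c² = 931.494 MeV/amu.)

With 37 protons and 48 neutrons (A = 85):
Total constituent mass: 37 × 1.0078 + 48 × 1.0087 = 85.7062 amu
The mass defect is 85.7062 − 84.91179 = 0.79441 amu.
Binding energy = Δm·c² = 0.79441 × 931.494 MeV/amu = 739.988 MeV

740.0 MeV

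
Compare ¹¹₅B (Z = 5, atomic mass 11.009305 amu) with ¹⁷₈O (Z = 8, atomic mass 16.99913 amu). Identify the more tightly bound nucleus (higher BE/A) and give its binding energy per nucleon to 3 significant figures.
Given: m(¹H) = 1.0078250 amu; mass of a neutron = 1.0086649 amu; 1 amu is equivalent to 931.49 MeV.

¹¹₅B: Σm = 5(1.0078250) + 6(1.0086649) = 11.0911144 amu; Δm = 0.0818094 amu; E_B = 76.205 MeV; E_B/A = 6.928 MeV
¹⁷₈O: Σm = 8(1.0078250) + 9(1.0086649) = 17.1405841 amu; Δm = 0.1414541 amu; E_B = 131.76 MeV; E_B/A = 7.751 MeV
¹⁷₈O has the higher binding energy per nucleon, so it is the more tightly bound nucleus.

¹⁷₈O; 7.75 MeV/nucleon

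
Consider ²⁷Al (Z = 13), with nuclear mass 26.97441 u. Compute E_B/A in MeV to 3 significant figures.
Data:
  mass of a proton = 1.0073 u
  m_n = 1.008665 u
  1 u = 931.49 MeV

8.34 MeV/nucleon

Z = 13, so N = A − Z = 27 − 13 = 14.
Σm = 13·m_p + 14·m_n = 13.0949 + 14.121310 = 27.216210 u
Mass defect Δm = 27.216210 − 26.97441 = 0.241800 u
E_B = 0.241800 × 931.49 = 225.234 MeV
Dividing by A = 27 gives 8.342 MeV per nucleon.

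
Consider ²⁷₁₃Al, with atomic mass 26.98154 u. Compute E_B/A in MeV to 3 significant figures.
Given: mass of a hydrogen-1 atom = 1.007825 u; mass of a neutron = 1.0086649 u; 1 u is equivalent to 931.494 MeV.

Σm = 13·m(¹H) + 14·m_n = 13.101725 + 14.1213086 = 27.2230336 u
Δm = 27.2230336 − 26.98154 = 0.2414936 u
E_B = 0.2414936 × 931.494 = 224.950 MeV
Per nucleon: 224.950 / 27 = 8.331 MeV

8.33 MeV/nucleon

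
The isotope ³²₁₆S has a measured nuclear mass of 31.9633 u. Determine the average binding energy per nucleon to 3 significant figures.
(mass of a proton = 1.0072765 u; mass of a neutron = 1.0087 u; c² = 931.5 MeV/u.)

8.51 MeV/nucleon

Σm = 16·m_p + 16·m_n = 16.1164240 + 16.1392 = 32.2556240 u
The mass defect is 32.2556240 − 31.9633 = 0.2923240 u.
E_B = 0.2923240 × 931.5 = 272.300 MeV
BE/A = 272.300 MeV / 32 = 8.509 MeV/nucleon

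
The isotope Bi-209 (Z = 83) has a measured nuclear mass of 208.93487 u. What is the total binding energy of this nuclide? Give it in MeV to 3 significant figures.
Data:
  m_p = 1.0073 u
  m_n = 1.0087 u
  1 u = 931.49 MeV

The nucleus contains 83 protons and 209 − 83 = 126 neutrons.
Σm = 83·m_p + 126·m_n = 83.6059 + 127.0962 = 210.7021 u
Δm = 210.7021 − 208.93487 = 1.76723 u
Binding energy = Δm·c² = 1.76723 × 931.49 MeV/u = 1646.16 MeV

1650 MeV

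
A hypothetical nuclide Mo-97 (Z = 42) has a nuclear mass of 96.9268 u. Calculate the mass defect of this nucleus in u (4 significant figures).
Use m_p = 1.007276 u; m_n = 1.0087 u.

0.8573 u

Z = 42, so N = A − Z = 97 − 42 = 55.
Mass of separated nucleons = 42(1.007276) + 55(1.0087) = 42.305592 + 55.4785 = 97.784092 u
Mass defect Δm = 97.784092 − 96.9268 = 0.857292 u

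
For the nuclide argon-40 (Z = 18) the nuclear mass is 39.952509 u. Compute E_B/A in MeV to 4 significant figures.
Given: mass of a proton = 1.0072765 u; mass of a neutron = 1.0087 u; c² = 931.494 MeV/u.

8.613 MeV/nucleon

The nucleus contains 18 protons and 40 − 18 = 22 neutrons.
Total constituent mass: 18 × 1.0072765 + 22 × 1.0087 = 40.3223770 u
Mass defect Δm = 40.3223770 − 39.952509 = 0.3698680 u
Converting to energy: 0.3698680 u × 931.494 MeV/u = 344.530 MeV
Per nucleon: 344.530 / 40 = 8.613 MeV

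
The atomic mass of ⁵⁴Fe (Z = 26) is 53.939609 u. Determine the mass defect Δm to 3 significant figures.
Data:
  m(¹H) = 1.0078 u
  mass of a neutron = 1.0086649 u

0.506 u

With 26 protons and 28 neutrons (A = 54):
Mass of separated nucleons = 26(1.0078) + 28(1.0086649) = 26.2028 + 28.2426172 = 54.4454172 u
Mass defect Δm = 54.4454172 − 53.939609 = 0.5058082 u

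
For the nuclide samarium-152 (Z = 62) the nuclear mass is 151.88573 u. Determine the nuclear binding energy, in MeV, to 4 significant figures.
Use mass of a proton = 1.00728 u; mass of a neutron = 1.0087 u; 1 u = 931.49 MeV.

1256 MeV

Mass of separated nucleons = 62(1.00728) + 90(1.0087) = 62.45136 + 90.7830 = 153.23436 u
Mass defect Δm = 153.23436 − 151.88573 = 1.34863 u
Binding energy = Δm·c² = 1.34863 × 931.49 MeV/u = 1256.24 MeV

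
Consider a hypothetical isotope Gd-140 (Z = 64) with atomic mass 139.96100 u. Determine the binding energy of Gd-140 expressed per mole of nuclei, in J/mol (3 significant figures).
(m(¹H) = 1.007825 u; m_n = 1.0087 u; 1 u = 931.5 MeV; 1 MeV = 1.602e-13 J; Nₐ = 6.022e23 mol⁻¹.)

With 64 protons and 76 neutrons (A = 140):
Total constituent mass: 64 × 1.007825 + 76 × 1.0087 = 141.162000 u
The mass defect is 141.162000 − 139.96100 = 1.201000 u.
Converting to energy: 1.201000 u × 931.5 MeV/u = 1118.73 MeV
Per nucleus in joules: 1118.73 MeV × 1.602e-13 J/MeV = 1.7922e-10 J
Per mole: 1.7922e-10 J × 6.022e23 mol⁻¹ = 1.0793e+14 J/mol

1.08e+14 J/mol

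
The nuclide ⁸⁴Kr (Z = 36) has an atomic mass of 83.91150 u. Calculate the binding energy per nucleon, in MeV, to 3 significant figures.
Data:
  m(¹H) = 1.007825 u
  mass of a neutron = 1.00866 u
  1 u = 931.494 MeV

The nucleus contains 36 protons and 84 − 36 = 48 neutrons.
Total constituent mass: 36 × 1.007825 + 48 × 1.00866 = 84.697380 u
Mass defect Δm = 84.697380 − 83.91150 = 0.785880 u
Binding energy = Δm·c² = 0.785880 × 931.494 MeV/u = 732.043 MeV
BE/A = 732.043 MeV / 84 = 8.7148 MeV/nucleon

8.71 MeV/nucleon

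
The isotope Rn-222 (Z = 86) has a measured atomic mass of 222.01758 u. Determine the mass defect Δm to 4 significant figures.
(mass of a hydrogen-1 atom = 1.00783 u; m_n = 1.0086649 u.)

1.834 u

Z = 86, so N = A − Z = 222 − 86 = 136.
Total constituent mass: 86 × 1.00783 + 136 × 1.0086649 = 223.8518064 u
Δm = 223.8518064 − 222.01758 = 1.8342264 u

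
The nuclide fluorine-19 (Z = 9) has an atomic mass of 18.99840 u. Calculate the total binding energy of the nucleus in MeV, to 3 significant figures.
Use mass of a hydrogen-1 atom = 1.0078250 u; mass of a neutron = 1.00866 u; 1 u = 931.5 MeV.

Σm = 9·m(¹H) + 10·m_n = 9.0704250 + 10.08660 = 19.1570250 u
The mass defect is 19.1570250 − 18.99840 = 0.1586250 u.
Converting to energy: 0.1586250 u × 931.5 MeV/u = 147.759 MeV

148 MeV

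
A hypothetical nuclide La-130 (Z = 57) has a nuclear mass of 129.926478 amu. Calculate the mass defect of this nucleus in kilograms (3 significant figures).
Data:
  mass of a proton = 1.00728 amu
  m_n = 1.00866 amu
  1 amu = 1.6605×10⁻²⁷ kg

With 57 protons and 73 neutrons (A = 130):
Σm = 57·m_p + 73·m_n = 57.41496 + 73.63218 = 131.04714 amu
The mass defect is 131.04714 − 129.926478 = 1.120662 amu.
In SI units: 1.120662 amu × 1.6605×10⁻²⁷ kg/amu = 1.8609e-27 kg

1.86e-27 kg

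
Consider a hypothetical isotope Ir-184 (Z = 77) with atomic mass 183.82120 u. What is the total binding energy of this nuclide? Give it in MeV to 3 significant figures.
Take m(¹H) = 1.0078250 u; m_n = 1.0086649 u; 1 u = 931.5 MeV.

1590 MeV

Z = 77, so N = A − Z = 184 − 77 = 107.
Σm = 77·m(¹H) + 107·m_n = 77.6025250 + 107.9271443 = 185.5296693 u
Mass defect Δm = 185.5296693 − 183.82120 = 1.7084693 u
Converting to energy: 1.7084693 u × 931.5 MeV/u = 1591.44 MeV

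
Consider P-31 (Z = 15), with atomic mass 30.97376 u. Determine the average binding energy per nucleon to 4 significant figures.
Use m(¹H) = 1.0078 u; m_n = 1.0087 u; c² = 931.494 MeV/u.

Σm = 15·m(¹H) + 16·m_n = 15.1170 + 16.1392 = 31.2562 u
Mass defect Δm = 31.2562 − 30.97376 = 0.28244 u
Binding energy = Δm·c² = 0.28244 × 931.494 MeV/u = 263.091 MeV
BE/A = 263.091 MeV / 31 = 8.487 MeV/nucleon

8.487 MeV/nucleon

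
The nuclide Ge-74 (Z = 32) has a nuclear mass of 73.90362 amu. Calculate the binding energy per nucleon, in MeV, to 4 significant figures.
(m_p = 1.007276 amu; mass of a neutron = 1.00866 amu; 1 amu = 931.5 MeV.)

8.723 MeV/nucleon

The nucleus contains 32 protons and 74 − 32 = 42 neutrons.
Total constituent mass: 32 × 1.007276 + 42 × 1.00866 = 74.596552 amu
The mass defect is 74.596552 − 73.90362 = 0.692932 amu.
Converting to energy: 0.692932 amu × 931.5 MeV/amu = 645.466 MeV
Dividing by A = 74 gives 8.723 MeV per nucleon.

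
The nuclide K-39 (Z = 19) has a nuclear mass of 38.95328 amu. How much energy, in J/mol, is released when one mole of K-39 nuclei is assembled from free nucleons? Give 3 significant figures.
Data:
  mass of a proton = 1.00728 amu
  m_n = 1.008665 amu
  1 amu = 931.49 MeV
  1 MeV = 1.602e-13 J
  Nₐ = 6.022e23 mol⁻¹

3.22e+13 J/mol

Z = 19, so N = A − Z = 39 − 19 = 20.
Mass of separated nucleons = 19(1.00728) + 20(1.008665) = 19.13832 + 20.173300 = 39.311620 amu
The mass defect is 39.311620 − 38.95328 = 0.358340 amu.
Converting to energy: 0.358340 amu × 931.49 MeV/amu = 333.790 MeV
Per nucleus in joules: 333.790 MeV × 1.602e-13 J/MeV = 5.3473e-11 J
Per mole: 5.3473e-11 J × 6.022e23 mol⁻¹ = 3.2201e+13 J/mol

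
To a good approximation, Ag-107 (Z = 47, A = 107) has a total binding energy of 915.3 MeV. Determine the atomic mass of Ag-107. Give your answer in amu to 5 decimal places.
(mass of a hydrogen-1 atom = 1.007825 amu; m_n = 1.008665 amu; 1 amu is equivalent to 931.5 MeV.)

Mass defect = 915.3 MeV / (931.5 MeV/amu) = 0.9826087 amu
Constituent mass = 47(1.007825) + 60(1.008665) = 107.887675 amu
Atomic mass = 107.887675 − 0.9826087 = 106.9050663 amu ≈ 106.90507 amu (to 5 decimal places)

106.90507 amu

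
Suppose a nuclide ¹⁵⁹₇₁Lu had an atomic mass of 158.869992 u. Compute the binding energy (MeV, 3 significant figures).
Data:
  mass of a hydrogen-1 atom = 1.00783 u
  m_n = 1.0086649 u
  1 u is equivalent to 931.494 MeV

1350 MeV

Z = 71, so N = A − Z = 159 − 71 = 88.
Σm = 71·m(¹H) + 88·m_n = 71.55593 + 88.7625112 = 160.3184412 u
Δm = 160.3184412 − 158.869992 = 1.4484492 u
Converting to energy: 1.4484492 u × 931.494 MeV/u = 1349.22 MeV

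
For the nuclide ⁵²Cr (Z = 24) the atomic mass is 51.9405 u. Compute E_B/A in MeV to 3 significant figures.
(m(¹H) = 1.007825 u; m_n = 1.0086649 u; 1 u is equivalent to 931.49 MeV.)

8.78 MeV/nucleon

Σm = 24·m(¹H) + 28·m_n = 24.187800 + 28.2426172 = 52.4304172 u
Δm = 52.4304172 − 51.9405 = 0.4899172 u
E_B = 0.4899172 × 931.49 = 456.353 MeV
Per nucleon: 456.353 / 52 = 8.776 MeV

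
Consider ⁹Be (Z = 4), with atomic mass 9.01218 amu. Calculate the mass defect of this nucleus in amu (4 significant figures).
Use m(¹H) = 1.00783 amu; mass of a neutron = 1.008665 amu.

Σm = 4·m(¹H) + 5·m_n = 4.03132 + 5.043325 = 9.074645 amu
Mass defect Δm = 9.074645 − 9.01218 = 0.062465 amu

0.06247 amu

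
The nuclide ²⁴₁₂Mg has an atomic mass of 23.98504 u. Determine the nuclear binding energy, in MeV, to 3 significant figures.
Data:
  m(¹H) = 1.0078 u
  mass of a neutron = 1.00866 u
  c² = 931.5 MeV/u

Z = 12, so N = A − Z = 24 − 12 = 12.
Σm = 12·m(¹H) + 12·m_n = 12.0936 + 12.10392 = 24.19752 u
Δm = 24.19752 − 23.98504 = 0.21248 u
Converting to energy: 0.21248 u × 931.5 MeV/u = 197.925 MeV

198 MeV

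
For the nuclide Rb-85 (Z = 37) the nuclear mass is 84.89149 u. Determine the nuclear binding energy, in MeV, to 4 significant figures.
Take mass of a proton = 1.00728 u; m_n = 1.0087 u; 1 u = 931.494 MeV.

741.0 MeV

With 37 protons and 48 neutrons (A = 85):
Mass of separated nucleons = 37(1.00728) + 48(1.0087) = 37.26936 + 48.4176 = 85.68696 u
Mass defect Δm = 85.68696 − 84.89149 = 0.79547 u
E_B = 0.79547 × 931.494 = 740.976 MeV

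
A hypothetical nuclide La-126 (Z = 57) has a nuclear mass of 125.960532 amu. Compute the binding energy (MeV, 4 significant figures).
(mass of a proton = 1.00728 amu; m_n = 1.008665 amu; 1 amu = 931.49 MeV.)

980.2 MeV

Σm = 57·m_p + 69·m_n = 57.41496 + 69.597885 = 127.012845 amu
The mass defect is 127.012845 − 125.960532 = 1.052313 amu.
Converting to energy: 1.052313 amu × 931.49 MeV/amu = 980.219 MeV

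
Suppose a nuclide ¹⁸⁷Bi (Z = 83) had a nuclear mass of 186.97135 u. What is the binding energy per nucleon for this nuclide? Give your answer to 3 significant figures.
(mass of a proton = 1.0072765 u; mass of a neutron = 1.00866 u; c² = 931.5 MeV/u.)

With 83 protons and 104 neutrons (A = 187):
Σm = 83·m_p + 104·m_n = 83.6039495 + 104.90064 = 188.5045895 u
The mass defect is 188.5045895 − 186.97135 = 1.5332395 u.
E_B = 1.5332395 × 931.5 = 1428.213 MeV
Dividing by A = 187 gives 7.638 MeV per nucleon.

7.64 MeV/nucleon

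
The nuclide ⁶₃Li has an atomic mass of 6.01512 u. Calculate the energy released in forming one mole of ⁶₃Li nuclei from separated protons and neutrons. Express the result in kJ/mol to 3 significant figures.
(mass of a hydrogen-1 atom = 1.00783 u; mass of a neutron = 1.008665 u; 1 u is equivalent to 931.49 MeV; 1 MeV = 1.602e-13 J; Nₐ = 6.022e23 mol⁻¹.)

Mass of separated nucleons = 3(1.00783) + 3(1.008665) = 3.02349 + 3.025995 = 6.049485 u
Mass defect Δm = 6.049485 − 6.01512 = 0.034365 u
Converting to energy: 0.034365 u × 931.49 MeV/u = 32.0107 MeV
Per nucleus in joules: 32.0107 MeV × 1.602e-13 J/MeV = 5.1281e-12 J
Per mole: 5.1281e-12 J × 6.022e23 mol⁻¹ = 3.0881e+12 J/mol

3.09e+09 kJ/mol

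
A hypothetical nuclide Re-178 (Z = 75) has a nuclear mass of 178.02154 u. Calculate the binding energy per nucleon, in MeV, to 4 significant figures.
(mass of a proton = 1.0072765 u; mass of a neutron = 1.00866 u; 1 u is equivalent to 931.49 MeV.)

7.411 MeV/nucleon

Mass of separated nucleons = 75(1.0072765) + 103(1.00866) = 75.5457375 + 103.89198 = 179.4377175 u
Mass defect Δm = 179.4377175 − 178.02154 = 1.4161775 u
Converting to energy: 1.4161775 u × 931.49 MeV/u = 1319.16 MeV
Per nucleon: 1319.16 / 178 = 7.411 MeV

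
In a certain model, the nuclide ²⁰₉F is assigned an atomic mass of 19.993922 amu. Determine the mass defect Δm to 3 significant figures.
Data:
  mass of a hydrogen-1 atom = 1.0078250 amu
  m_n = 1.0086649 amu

0.172 amu

Mass of separated nucleons = 9(1.0078250) + 11(1.0086649) = 9.0704250 + 11.0953139 = 20.1657389 amu
Mass defect Δm = 20.1657389 − 19.993922 = 0.1718169 amu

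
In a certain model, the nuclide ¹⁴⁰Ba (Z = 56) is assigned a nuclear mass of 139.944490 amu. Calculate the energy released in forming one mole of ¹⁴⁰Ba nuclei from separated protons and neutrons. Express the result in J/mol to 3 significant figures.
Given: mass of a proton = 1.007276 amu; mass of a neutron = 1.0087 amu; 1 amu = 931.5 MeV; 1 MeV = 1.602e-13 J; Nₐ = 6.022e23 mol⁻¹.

With 56 protons and 84 neutrons (A = 140):
Mass of separated nucleons = 56(1.007276) + 84(1.0087) = 56.407456 + 84.7308 = 141.138256 amu
The mass defect is 141.138256 − 139.944490 = 1.193766 amu.
E_B = 1.193766 × 931.5 = 1111.99 MeV
Per nucleus in joules: 1111.99 MeV × 1.602e-13 J/MeV = 1.7814e-10 J
Per mole: 1.7814e-10 J × 6.022e23 mol⁻¹ = 1.0728e+14 J/mol

1.07e+14 J/mol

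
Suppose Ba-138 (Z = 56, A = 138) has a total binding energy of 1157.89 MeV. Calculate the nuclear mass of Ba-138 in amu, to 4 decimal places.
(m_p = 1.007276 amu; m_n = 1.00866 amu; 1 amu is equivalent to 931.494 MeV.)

137.8745 amu

Mass defect = 1157.89 MeV / (931.494 MeV/amu) = 1.243046 amu
Constituent mass = 56(1.007276) + 82(1.00866) = 139.117576 amu
Nuclear mass = 139.117576 − 1.243046 = 137.874530 amu ≈ 137.8745 amu (to 4 decimal places)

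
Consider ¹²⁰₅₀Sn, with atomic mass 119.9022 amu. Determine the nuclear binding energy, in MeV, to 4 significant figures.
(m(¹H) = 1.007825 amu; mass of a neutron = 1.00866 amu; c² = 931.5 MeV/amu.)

1020 MeV

The nucleus contains 50 protons and 120 − 50 = 70 neutrons.
Total constituent mass: 50 × 1.007825 + 70 × 1.00866 = 120.997450 amu
The mass defect is 120.997450 − 119.9022 = 1.095250 amu.
Binding energy = Δm·c² = 1.095250 × 931.5 MeV/amu = 1020.23 MeV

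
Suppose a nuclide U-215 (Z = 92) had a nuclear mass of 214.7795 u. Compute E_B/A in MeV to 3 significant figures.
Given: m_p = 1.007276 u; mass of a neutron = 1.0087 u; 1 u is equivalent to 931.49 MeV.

8.49 MeV/nucleon

Total constituent mass: 92 × 1.007276 + 123 × 1.0087 = 216.739492 u
Δm = 216.739492 − 214.7795 = 1.959992 u
Binding energy = Δm·c² = 1.959992 × 931.49 MeV/u = 1825.71 MeV
Per nucleon: 1825.71 / 215 = 8.492 MeV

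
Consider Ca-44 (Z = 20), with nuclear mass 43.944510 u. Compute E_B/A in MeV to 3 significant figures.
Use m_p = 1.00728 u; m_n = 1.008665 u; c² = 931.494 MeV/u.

Total constituent mass: 20 × 1.00728 + 24 × 1.008665 = 44.353560 u
The mass defect is 44.353560 − 43.944510 = 0.409050 u.
Binding energy = Δm·c² = 0.409050 × 931.494 MeV/u = 381.028 MeV
Dividing by A = 44 gives 8.660 MeV per nucleon.

8.66 MeV/nucleon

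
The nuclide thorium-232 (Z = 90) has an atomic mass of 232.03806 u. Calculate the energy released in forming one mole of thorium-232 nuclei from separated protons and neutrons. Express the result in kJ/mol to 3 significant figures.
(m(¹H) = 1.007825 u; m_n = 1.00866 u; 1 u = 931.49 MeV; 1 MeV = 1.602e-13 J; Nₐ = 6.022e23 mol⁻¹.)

1.70e+11 kJ/mol

With 90 protons and 142 neutrons (A = 232):
Σm = 90·m(¹H) + 142·m_n = 90.704250 + 143.22972 = 233.933970 u
The mass defect is 233.933970 − 232.03806 = 1.895910 u.
Binding energy = Δm·c² = 1.895910 × 931.49 MeV/u = 1766.02 MeV
Per nucleus in joules: 1766.02 MeV × 1.602e-13 J/MeV = 2.8292e-10 J
Per mole: 2.8292e-10 J × 6.022e23 mol⁻¹ = 1.7037e+14 J/mol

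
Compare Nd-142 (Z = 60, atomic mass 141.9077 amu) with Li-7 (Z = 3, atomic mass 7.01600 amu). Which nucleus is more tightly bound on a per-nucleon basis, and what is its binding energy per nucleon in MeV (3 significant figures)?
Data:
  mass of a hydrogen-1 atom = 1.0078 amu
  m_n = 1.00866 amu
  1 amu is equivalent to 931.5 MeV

Nd-142; 8.33 MeV/nucleon

Nd-142: Σm = 60(1.0078) + 82(1.00866) = 143.17812 amu; Δm = 1.27042 amu; E_B = 1183.4 MeV; E_B/A = 8.334 MeV
Li-7: Σm = 3(1.0078) + 4(1.00866) = 7.05804 amu; Δm = 0.04204 amu; E_B = 39.160 MeV; E_B/A = 5.594 MeV
Nd-142 has the higher binding energy per nucleon, so it is the more tightly bound nucleus.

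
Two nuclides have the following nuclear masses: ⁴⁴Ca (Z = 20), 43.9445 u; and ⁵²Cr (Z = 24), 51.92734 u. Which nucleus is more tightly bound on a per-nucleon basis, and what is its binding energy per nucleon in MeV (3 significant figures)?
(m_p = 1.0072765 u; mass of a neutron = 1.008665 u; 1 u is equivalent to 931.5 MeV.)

⁴⁴Ca: Σm = 20(1.0072765) + 24(1.008665) = 44.3534900 u; Δm = 0.4089900 u; E_B = 380.974 MeV; E_B/A = 8.659 MeV
⁵²Cr: Σm = 24(1.0072765) + 28(1.008665) = 52.4172560 u; Δm = 0.4899160 u; E_B = 456.36 MeV; E_B/A = 8.776 MeV
⁵²Cr has the higher binding energy per nucleon, so it is the more tightly bound nucleus.

⁵²Cr; 8.78 MeV/nucleon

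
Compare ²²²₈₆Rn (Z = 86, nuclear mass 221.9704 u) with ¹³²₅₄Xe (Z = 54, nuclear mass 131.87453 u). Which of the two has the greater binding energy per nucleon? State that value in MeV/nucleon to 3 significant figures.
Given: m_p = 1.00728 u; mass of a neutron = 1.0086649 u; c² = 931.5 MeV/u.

¹³²₅₄Xe; 8.43 MeV/nucleon

²²²₈₆Rn: Σm = 86(1.00728) + 136(1.0086649) = 223.8045064 u; Δm = 1.8341064 u; E_B = 1708.5 MeV; E_B/A = 7.696 MeV
¹³²₅₄Xe: Σm = 54(1.00728) + 78(1.0086649) = 133.0689822 u; Δm = 1.1944522 u; E_B = 1112.6 MeV; E_B/A = 8.429 MeV
¹³²₅₄Xe has the higher binding energy per nucleon, so it is the more tightly bound nucleus.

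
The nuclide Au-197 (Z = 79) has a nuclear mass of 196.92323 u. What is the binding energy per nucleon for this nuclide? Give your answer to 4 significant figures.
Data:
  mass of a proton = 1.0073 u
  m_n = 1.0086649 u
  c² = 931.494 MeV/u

The nucleus contains 79 protons and 197 − 79 = 118 neutrons.
Total constituent mass: 79 × 1.0073 + 118 × 1.0086649 = 198.5991582 u
Mass defect Δm = 198.5991582 − 196.92323 = 1.6759282 u
Converting to energy: 1.6759282 u × 931.494 MeV/u = 1561.12 MeV
Dividing by A = 197 gives 7.924 MeV per nucleon.

7.924 MeV/nucleon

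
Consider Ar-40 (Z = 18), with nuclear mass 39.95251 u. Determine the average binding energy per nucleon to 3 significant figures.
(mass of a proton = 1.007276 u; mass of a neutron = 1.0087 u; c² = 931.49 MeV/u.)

Mass of separated nucleons = 18(1.007276) + 22(1.0087) = 18.130968 + 22.1914 = 40.322368 u
Δm = 40.322368 − 39.95251 = 0.369858 u
Converting to energy: 0.369858 u × 931.49 MeV/u = 344.519 MeV
Per nucleon: 344.519 / 40 = 8.613 MeV

8.61 MeV/nucleon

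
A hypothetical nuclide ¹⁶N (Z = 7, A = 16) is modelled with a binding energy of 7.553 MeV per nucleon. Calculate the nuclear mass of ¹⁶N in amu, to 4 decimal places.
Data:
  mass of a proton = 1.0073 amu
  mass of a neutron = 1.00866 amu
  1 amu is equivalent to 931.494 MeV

Total binding energy = 16 × 7.553 = 120.848 MeV
Mass defect = 120.848 MeV / (931.494 MeV/amu) = 0.129736 amu
Constituent mass = 7(1.0073) + 9(1.00866) = 16.12904 amu
Nuclear mass = 16.12904 − 0.129736 = 15.999304 amu ≈ 15.9993 amu (to 4 decimal places)

15.9993 amu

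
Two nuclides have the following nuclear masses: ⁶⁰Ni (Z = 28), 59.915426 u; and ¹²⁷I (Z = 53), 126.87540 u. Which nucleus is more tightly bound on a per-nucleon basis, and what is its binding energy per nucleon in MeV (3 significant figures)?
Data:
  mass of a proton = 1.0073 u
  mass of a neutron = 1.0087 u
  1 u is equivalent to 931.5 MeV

⁶⁰Ni; 8.81 MeV/nucleon

⁶⁰Ni: Σm = 28(1.0073) + 32(1.0087) = 60.4828 u; Δm = 0.567374 u; E_B = 528.509 MeV; E_B/A = 8.808 MeV
¹²⁷I: Σm = 53(1.0073) + 74(1.0087) = 128.0307 u; Δm = 1.15530 u; E_B = 1076.2 MeV; E_B/A = 8.474 MeV
⁶⁰Ni has the higher binding energy per nucleon, so it is the more tightly bound nucleus.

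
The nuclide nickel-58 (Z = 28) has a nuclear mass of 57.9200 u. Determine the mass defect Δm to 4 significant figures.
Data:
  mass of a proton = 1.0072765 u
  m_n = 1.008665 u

0.5437 u

Mass of separated nucleons = 28(1.0072765) + 30(1.008665) = 28.2037420 + 30.259950 = 58.4636920 u
Mass defect Δm = 58.4636920 − 57.9200 = 0.5436920 u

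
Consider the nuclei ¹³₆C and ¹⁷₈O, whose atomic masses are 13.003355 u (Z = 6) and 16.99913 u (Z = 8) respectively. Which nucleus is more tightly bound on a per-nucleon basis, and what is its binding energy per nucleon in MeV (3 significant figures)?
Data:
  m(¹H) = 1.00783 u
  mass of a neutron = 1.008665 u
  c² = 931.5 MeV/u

¹³₆C: Σm = 6(1.00783) + 7(1.008665) = 13.107635 u; Δm = 0.104280 u; E_B = 97.137 MeV; E_B/A = 7.472 MeV
¹⁷₈O: Σm = 8(1.00783) + 9(1.008665) = 17.140625 u; Δm = 0.141495 u; E_B = 131.80 MeV; E_B/A = 7.753 MeV
¹⁷₈O has the higher binding energy per nucleon, so it is the more tightly bound nucleus.

¹⁷₈O; 7.75 MeV/nucleon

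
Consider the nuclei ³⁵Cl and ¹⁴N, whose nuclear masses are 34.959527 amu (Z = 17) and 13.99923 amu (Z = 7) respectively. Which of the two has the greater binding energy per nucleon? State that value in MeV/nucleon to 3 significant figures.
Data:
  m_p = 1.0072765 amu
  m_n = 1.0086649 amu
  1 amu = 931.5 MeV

³⁵Cl: Σm = 17(1.0072765) + 18(1.0086649) = 35.2796687 amu; Δm = 0.3201417 amu; E_B = 298.21 MeV; E_B/A = 8.520 MeV
¹⁴N: Σm = 7(1.0072765) + 7(1.0086649) = 14.1115898 amu; Δm = 0.1123598 amu; E_B = 104.66 MeV; E_B/A = 7.476 MeV
³⁵Cl has the higher binding energy per nucleon, so it is the more tightly bound nucleus.

³⁵Cl; 8.52 MeV/nucleon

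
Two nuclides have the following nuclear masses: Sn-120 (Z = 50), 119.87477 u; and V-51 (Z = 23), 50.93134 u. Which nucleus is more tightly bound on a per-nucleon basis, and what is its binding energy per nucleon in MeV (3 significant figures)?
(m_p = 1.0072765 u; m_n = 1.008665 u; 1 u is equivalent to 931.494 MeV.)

V-51; 8.74 MeV/nucleon

Sn-120: Σm = 50(1.0072765) + 70(1.008665) = 120.9703750 u; Δm = 1.0956050 u; E_B = 1020.55 MeV; E_B/A = 8.5046 MeV
V-51: Σm = 23(1.0072765) + 28(1.008665) = 51.4099795 u; Δm = 0.4786395 u; E_B = 445.85 MeV; E_B/A = 8.742 MeV
V-51 has the higher binding energy per nucleon, so it is the more tightly bound nucleus.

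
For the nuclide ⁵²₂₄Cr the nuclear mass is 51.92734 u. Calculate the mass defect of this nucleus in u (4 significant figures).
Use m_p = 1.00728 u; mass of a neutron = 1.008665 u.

The nucleus contains 24 protons and 52 − 24 = 28 neutrons.
Mass of separated nucleons = 24(1.00728) + 28(1.008665) = 24.17472 + 28.242620 = 52.417340 u
Δm = 52.417340 − 51.92734 = 0.490000 u

0.4900 u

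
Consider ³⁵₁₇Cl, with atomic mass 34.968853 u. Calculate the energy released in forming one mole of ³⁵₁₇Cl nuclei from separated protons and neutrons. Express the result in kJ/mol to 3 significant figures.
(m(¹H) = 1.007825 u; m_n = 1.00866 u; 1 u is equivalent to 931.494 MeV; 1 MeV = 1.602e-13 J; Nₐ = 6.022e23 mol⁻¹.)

With 17 protons and 18 neutrons (A = 35):
Total constituent mass: 17 × 1.007825 + 18 × 1.00866 = 35.288905 u
Δm = 35.288905 − 34.968853 = 0.320052 u
Binding energy = Δm·c² = 0.320052 × 931.494 MeV/u = 298.127 MeV
Per nucleus in joules: 298.127 MeV × 1.602e-13 J/MeV = 4.7760e-11 J
Per mole: 4.7760e-11 J × 6.022e23 mol⁻¹ = 2.8761e+13 J/mol

2.88e+10 kJ/mol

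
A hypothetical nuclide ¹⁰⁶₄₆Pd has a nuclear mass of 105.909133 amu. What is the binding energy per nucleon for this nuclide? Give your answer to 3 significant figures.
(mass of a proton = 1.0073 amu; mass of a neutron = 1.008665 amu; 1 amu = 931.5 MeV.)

With 46 protons and 60 neutrons (A = 106):
Mass of separated nucleons = 46(1.0073) + 60(1.008665) = 46.3358 + 60.519900 = 106.855700 amu
Mass defect Δm = 106.855700 − 105.909133 = 0.946567 amu
Converting to energy: 0.946567 amu × 931.5 MeV/amu = 881.727 MeV
BE/A = 881.727 MeV / 106 = 8.318 MeV/nucleon

8.32 MeV/nucleon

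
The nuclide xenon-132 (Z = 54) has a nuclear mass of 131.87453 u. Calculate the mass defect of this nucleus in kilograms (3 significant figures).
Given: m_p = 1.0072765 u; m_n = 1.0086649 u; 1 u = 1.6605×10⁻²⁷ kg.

Σm = 54·m_p + 78·m_n = 54.3929310 + 78.6758622 = 133.0687932 u
The mass defect is 133.0687932 − 131.87453 = 1.1942632 u.
In SI units: 1.1942632 u × 1.6605×10⁻²⁷ kg/u = 1.9831e-27 kg

1.98e-27 kg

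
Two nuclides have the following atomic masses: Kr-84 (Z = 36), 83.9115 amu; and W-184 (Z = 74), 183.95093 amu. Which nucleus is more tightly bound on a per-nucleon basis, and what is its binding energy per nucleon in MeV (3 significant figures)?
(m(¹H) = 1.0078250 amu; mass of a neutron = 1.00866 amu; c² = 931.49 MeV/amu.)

Kr-84; 8.71 MeV/nucleon

Kr-84: Σm = 36(1.0078250) + 48(1.00866) = 84.6973800 amu; Δm = 0.7858800 amu; E_B = 732.04 MeV; E_B/A = 8.7148 MeV
W-184: Σm = 74(1.0078250) + 110(1.00866) = 185.5316500 amu; Δm = 1.5807200 amu; E_B = 1472.4 MeV; E_B/A = 8.002 MeV
Kr-84 has the higher binding energy per nucleon, so it is the more tightly bound nucleus.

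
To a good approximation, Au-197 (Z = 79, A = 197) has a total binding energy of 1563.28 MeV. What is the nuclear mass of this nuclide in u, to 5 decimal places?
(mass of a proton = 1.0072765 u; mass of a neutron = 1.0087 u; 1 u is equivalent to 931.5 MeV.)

Mass defect = 1563.28 MeV / (931.5 MeV/u) = 1.6782394 u
Constituent mass = 79(1.0072765) + 118(1.0087) = 198.6014435 u
Nuclear mass = 198.6014435 − 1.6782394 = 196.9232041 u ≈ 196.92320 u (to 5 decimal places)

196.92320 u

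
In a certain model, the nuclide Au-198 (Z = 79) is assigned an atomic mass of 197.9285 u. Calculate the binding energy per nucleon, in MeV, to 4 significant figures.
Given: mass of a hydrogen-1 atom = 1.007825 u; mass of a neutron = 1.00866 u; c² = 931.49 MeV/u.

8.093 MeV/nucleon

Mass of separated nucleons = 79(1.007825) + 119(1.00866) = 79.618175 + 120.03054 = 199.648715 u
Mass defect Δm = 199.648715 − 197.9285 = 1.720215 u
Converting to energy: 1.720215 u × 931.49 MeV/u = 1602.36 MeV
BE/A = 1602.36 MeV / 198 = 8.093 MeV/nucleon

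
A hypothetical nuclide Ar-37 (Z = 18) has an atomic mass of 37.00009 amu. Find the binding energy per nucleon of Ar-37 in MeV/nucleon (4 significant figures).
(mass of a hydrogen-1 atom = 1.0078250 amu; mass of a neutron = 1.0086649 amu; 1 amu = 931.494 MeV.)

With 18 protons and 19 neutrons (A = 37):
Mass of separated nucleons = 18(1.0078250) + 19(1.0086649) = 18.1408500 + 19.1646331 = 37.3054831 amu
The mass defect is 37.3054831 − 37.00009 = 0.3053931 amu.
E_B = 0.3053931 × 931.494 = 284.472 MeV
Dividing by A = 37 gives 7.688 MeV per nucleon.

7.688 MeV/nucleon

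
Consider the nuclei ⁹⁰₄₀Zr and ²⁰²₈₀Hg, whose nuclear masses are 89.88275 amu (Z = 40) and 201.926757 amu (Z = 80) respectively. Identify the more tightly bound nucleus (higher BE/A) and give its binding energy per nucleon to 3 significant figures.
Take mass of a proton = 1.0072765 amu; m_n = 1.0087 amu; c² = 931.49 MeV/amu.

⁹⁰₄₀Zr; 8.73 MeV/nucleon

⁹⁰₄₀Zr: Σm = 40(1.0072765) + 50(1.0087) = 90.7260600 amu; Δm = 0.8433100 amu; E_B = 785.53 MeV; E_B/A = 8.728 MeV
²⁰²₈₀Hg: Σm = 80(1.0072765) + 122(1.0087) = 203.6435200 amu; Δm = 1.7167630 amu; E_B = 1599.15 MeV; E_B/A = 7.917 MeV
⁹⁰₄₀Zr has the higher binding energy per nucleon, so it is the more tightly bound nucleus.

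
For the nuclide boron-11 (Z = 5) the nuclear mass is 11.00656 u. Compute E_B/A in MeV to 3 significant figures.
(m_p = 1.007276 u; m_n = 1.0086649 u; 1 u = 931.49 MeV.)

The nucleus contains 5 protons and 11 − 5 = 6 neutrons.
Σm = 5·m_p + 6·m_n = 5.036380 + 6.0519894 = 11.0883694 u
The mass defect is 11.0883694 − 11.00656 = 0.0818094 u.
E_B = 0.0818094 × 931.49 = 76.2046 MeV
BE/A = 76.2046 MeV / 11 = 6.928 MeV/nucleon

6.93 MeV/nucleon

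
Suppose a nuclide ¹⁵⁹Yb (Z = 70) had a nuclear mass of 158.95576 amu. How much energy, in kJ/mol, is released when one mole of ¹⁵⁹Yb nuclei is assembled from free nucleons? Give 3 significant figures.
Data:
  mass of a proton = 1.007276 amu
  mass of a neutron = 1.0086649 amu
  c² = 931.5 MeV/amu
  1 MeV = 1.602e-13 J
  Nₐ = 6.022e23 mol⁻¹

Total constituent mass: 70 × 1.007276 + 89 × 1.0086649 = 160.2804961 amu
Mass defect Δm = 160.2804961 − 158.95576 = 1.3247361 amu
Converting to energy: 1.3247361 amu × 931.5 MeV/amu = 1233.99 MeV
Per nucleus in joules: 1233.99 MeV × 1.602e-13 J/MeV = 1.9769e-10 J
Per mole: 1.9769e-10 J × 6.022e23 mol⁻¹ = 1.1905e+14 J/mol

1.19e+11 kJ/mol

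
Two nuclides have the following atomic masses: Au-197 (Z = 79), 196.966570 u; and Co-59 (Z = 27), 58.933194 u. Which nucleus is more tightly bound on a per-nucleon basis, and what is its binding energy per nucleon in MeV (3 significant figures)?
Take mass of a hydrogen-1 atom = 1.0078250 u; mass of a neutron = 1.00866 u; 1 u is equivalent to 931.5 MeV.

Co-59; 8.77 MeV/nucleon

Au-197: Σm = 79(1.0078250) + 118(1.00866) = 198.6400550 u; Δm = 1.6734850 u; E_B = 1558.9 MeV; E_B/A = 7.913 MeV
Co-59: Σm = 27(1.0078250) + 32(1.00866) = 59.4883950 u; Δm = 0.5552010 u; E_B = 517.17 MeV; E_B/A = 8.766 MeV
Co-59 has the higher binding energy per nucleon, so it is the more tightly bound nucleus.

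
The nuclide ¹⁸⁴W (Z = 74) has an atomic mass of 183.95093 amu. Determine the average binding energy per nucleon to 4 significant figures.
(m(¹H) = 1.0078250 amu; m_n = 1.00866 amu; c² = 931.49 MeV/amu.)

8.002 MeV/nucleon

With 74 protons and 110 neutrons (A = 184):
Mass of separated nucleons = 74(1.0078250) + 110(1.00866) = 74.5790500 + 110.95260 = 185.5316500 amu
Δm = 185.5316500 − 183.95093 = 1.5807200 amu
Converting to energy: 1.5807200 amu × 931.49 MeV/amu = 1472.42 MeV
Per nucleon: 1472.42 / 184 = 8.002 MeV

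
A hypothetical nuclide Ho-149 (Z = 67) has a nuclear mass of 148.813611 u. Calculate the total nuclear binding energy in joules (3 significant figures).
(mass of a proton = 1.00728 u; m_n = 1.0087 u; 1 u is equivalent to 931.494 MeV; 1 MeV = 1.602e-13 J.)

Mass of separated nucleons = 67(1.00728) + 82(1.0087) = 67.48776 + 82.7134 = 150.20116 u
Mass defect Δm = 150.20116 − 148.813611 = 1.387549 u
Converting to energy: 1.387549 u × 931.494 MeV/u = 1292.49 MeV
In joules: 1292.49 MeV × 1.602e-13 J/MeV = 2.0706e-10 J

2.07e-10 J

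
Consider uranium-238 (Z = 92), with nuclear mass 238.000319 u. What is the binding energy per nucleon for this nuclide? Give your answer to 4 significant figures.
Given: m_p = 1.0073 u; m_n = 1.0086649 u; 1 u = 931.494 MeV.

7.579 MeV/nucleon

Σm = 92·m_p + 146·m_n = 92.6716 + 147.2650754 = 239.9366754 u
Δm = 239.9366754 − 238.000319 = 1.9363564 u
Converting to energy: 1.9363564 u × 931.494 MeV/u = 1803.70 MeV
Per nucleon: 1803.70 / 238 = 7.579 MeV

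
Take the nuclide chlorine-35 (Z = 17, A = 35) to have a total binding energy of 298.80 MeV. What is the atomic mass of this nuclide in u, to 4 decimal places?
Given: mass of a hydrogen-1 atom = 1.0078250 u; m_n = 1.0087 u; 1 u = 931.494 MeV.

34.9688 u

Mass defect = 298.80 MeV / (931.494 MeV/u) = 0.32077501 u
Constituent mass = 17(1.0078250) + 18(1.0087) = 35.2896250 u
Atomic mass = 35.2896250 − 0.32077501 = 34.96884999 u ≈ 34.9688 u (to 4 decimal places)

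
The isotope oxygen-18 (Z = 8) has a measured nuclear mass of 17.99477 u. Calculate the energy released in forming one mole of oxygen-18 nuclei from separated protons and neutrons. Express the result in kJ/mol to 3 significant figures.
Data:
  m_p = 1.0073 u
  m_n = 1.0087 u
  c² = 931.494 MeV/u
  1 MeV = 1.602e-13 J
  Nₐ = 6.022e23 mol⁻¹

Mass of separated nucleons = 8(1.0073) + 10(1.0087) = 8.0584 + 10.0870 = 18.1454 u
Δm = 18.1454 − 17.99477 = 0.15063 u
Binding energy = Δm·c² = 0.15063 × 931.494 MeV/u = 140.311 MeV
Per nucleus in joules: 140.311 MeV × 1.602e-13 J/MeV = 2.2478e-11 J
Per mole: 2.2478e-11 J × 6.022e23 mol⁻¹ = 1.3536e+13 J/mol

1.35e+10 kJ/mol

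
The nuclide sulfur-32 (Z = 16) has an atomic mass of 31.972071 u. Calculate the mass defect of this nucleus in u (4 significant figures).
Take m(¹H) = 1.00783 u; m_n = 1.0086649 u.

Z = 16, so N = A − Z = 32 − 16 = 16.
Total constituent mass: 16 × 1.00783 + 16 × 1.0086649 = 32.2639184 u
Δm = 32.2639184 − 31.972071 = 0.2918474 u

0.2918 u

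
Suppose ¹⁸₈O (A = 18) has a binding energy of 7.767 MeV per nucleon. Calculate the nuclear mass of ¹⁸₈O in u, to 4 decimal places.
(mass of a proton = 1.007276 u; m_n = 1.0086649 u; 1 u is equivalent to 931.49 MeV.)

Total binding energy = 18 × 7.767 = 139.806 MeV
Mass defect = 139.806 MeV / (931.49 MeV/u) = 0.150089 u
Constituent mass = 8(1.007276) + 10(1.0086649) = 18.1448570 u
Nuclear mass = 18.1448570 − 0.150089 = 17.9947680 u ≈ 17.9948 u (to 4 decimal places)

17.9948 u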